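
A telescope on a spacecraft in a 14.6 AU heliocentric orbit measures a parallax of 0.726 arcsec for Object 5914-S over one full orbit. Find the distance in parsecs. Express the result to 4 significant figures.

With baseline B (in AU) and parallax p (in arcsec), d = B/p parsecs.
d = 14.6 / 0.726 = 20.11 pc.

20.11 pc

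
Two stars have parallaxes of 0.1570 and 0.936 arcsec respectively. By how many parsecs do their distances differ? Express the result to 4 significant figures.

5.301 pc

d_A = 1/0.1570″ = 6.3694 pc; d_B = 1/0.9360″ = 1.0684 pc.
|d_B − d_A| = |1.0684 − 6.3694| = 5.301 pc.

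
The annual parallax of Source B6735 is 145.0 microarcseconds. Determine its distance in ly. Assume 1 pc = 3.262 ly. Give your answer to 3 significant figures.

p = 145.0 microarcseconds = 0.0001450 arcsec.
d = 1/p = 1/0.0001450 = 6896.6 pc.
In light-years: 6896.6 × 3.262 = 22497 ly.

22500 ly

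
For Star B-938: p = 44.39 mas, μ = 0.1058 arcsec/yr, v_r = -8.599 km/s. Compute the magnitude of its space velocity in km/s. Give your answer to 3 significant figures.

d = 1/p = 1/0.04439″ = 22.528 pc.
v_t = 4.740 μ d = 4.740 × 0.1058 × 22.528 = 11.298 km/s.
v = √(v_r² + v_t²) = √((-8.599)² + 11.298²) = √201.588 = 14.198 km/s.

14.2 km/s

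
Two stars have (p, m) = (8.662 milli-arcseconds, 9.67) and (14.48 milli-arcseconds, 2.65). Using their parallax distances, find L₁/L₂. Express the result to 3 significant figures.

d₁ = 1/p₁ = 1/0.008662″ = 115.45 pc; d₂ = 1/p₂ = 1/0.01448″ = 69.061 pc.
M₁ = m₁ − 5 log₁₀ d₁ + 5 = 9.67 − 10.3120 + 5 = 4.3580.
M₂ = 2.65 − 9.1962 + 5 = -1.5462.
L₁/L₂ = 10^(0.4(M₂ − M₁)) = 10^(0.4 × (-5.9042)) = 10^(-2.36168) = 0.0043483.

L₁/L₂ = 0.00435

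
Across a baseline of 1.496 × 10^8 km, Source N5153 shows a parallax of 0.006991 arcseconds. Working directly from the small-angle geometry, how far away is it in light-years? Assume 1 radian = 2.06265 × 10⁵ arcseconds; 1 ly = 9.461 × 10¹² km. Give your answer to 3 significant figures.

467 ly

θ = 0.006991″ = 0.006991/206265 = 3.3893 × 10^-8 rad.
d = B/θ = (1.496 × 10^8) / (3.3893 × 10^-8) = 4.4139 × 10^15 km = (4.4139 × 10^15) / (9.461 × 10^12) ly = 466.54 ly.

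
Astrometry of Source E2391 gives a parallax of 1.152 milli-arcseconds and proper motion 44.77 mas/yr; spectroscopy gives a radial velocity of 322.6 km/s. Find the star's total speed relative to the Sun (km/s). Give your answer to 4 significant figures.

d = 1/p = 1/0.001152″ = 868.06 pc.
μ = 44.77 mas/yr = 0.04477 ″/yr.
v_t = 4.740 μ d = 4.740 × 0.04477 × 868.06 = 184.21 km/s.
v = √(v_r² + v_t²) = √(322.6² + 184.21²) = √138004 = 371.49 km/s.

371.5 km/s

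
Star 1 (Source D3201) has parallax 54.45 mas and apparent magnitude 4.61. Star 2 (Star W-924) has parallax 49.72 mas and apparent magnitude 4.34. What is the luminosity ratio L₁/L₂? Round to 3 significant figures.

L₁/L₂ = 0.650

d₁ = 1/p₁ = 1/0.05445″ = 18.365 pc; d₂ = 1/p₂ = 1/0.04972″ = 20.113 pc.
M₁ = m₁ − 5 log₁₀ d₁ + 5 = 4.61 − 6.3200 + 5 = 3.2900.
M₂ = 4.34 − 6.5174 + 5 = 2.8226.
L₁/L₂ = 10^(0.4(M₂ − M₁)) = 10^(0.4 × (-0.4674)) = 10^(-0.18696) = 0.65019.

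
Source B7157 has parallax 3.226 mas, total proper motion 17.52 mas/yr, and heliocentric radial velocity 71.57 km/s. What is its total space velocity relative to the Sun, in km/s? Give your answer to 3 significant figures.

d = 1/p = 1/0.003226″ = 309.98 pc.
μ = 17.52 mas/yr = 0.01752 ″/yr.
v_t = 4.740 μ d = 4.740 × 0.01752 × 309.98 = 25.742 km/s.
v = √(v_r² + v_t²) = √(71.57² + 25.742²) = √5784.92 = 76.059 km/s.

76.1 km/s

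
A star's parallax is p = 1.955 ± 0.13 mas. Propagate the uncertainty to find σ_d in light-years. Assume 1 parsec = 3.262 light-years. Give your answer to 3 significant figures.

111 ly

d = 1/p, so σ_d = σ_p / p².
σ_d = 0.000130 / (0.001955)² = 0.000130 / 0.000003822 = 34.014 pc = 34.014 × 3.262 ly = 110.95 ly.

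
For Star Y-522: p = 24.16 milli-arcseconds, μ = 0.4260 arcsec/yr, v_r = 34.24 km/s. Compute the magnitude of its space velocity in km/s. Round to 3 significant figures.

90.3 km/s

d = 1/p = 1/0.02416″ = 41.391 pc.
v_t = 4.740 μ d = 4.740 × 0.4260 × 41.391 = 83.578 km/s.
v = √(v_r² + v_t²) = √(34.24² + 83.578²) = √8157.66 = 90.32 km/s.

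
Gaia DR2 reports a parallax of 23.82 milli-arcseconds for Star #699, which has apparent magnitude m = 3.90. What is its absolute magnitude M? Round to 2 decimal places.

M = 0.78

d = 1/p = 1/0.02382″ = 41.982 pc.
m − M = 5 log₁₀(41.982) − 5 = 8.1153 − 5 = 3.1153.
M = m − (m − M) = 3.90 − 3.1153 = 0.78.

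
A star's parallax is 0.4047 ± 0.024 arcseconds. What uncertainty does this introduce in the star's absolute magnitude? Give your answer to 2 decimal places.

M = m − 5 log₁₀ d + 5 = m + 5 log₁₀ p + 5, so ∂M/∂p = 5/(p ln 10).
σ_M = (5/ln 10) · (σ_p/p) = 2.1715 × 0.024/0.4047 = 2.1715 × 0.059303 = 0.12878.

σ_M = 0.13 mag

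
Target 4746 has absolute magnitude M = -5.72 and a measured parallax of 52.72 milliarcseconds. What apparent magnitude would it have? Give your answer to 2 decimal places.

m = -4.33

d = 1/p = 1/0.05272″ = 18.968 pc.
m − M = 5 log₁₀ d − 5 = 5 log₁₀(18.968) − 5 = 6.3901 − 5 = 1.3901.
m = M + (m − M) = -5.72 + 1.3901 = -4.33.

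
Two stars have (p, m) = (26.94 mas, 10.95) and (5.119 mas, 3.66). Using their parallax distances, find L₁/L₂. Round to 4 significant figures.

d₁ = 1/p₁ = 1/0.02694″ = 37.12 pc; d₂ = 1/p₂ = 1/0.005119″ = 195.35 pc.
M₁ = m₁ − 5 log₁₀ d₁ + 5 = 10.95 − 7.8480 + 5 = 8.1020.
M₂ = 3.66 − 11.4541 + 5 = -2.7941.
L₁/L₂ = 10^(0.4(M₂ − M₁)) = 10^(0.4 × (-10.8961)) = 10^(-4.35844) = 0.000043809.

L₁/L₂ = 4.381 × 10^-5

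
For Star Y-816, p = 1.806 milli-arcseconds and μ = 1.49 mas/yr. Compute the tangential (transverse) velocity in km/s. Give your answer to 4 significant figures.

3.911 km/s

d = 1/p = 1/0.001806″ = 553.71 pc.
μ = 1.49 mas/yr = 0.00149 ″/yr.
v_t = 4.74 × μ × d = 4.74 × 0.00149 × 553.71 = 3.9106 km/s.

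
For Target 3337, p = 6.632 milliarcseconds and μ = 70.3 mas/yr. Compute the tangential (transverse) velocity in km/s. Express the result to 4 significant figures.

50.24 km/s

d = 1/p = 1/0.006632″ = 150.78 pc.
μ = 70.3 mas/yr = 0.0703 ″/yr.
v_t = 4.74 × μ × d = 4.74 × 0.0703 × 150.78 = 50.243 km/s.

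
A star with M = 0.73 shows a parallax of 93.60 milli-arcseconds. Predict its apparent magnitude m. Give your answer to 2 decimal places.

m = 0.87

d = 1/p = 1/0.09360″ = 10.684 pc.
m − M = 5 log₁₀ d − 5 = 5 log₁₀(10.684) − 5 = 5.1437 − 5 = 0.1437.
m = M + (m − M) = 0.73 + 0.1437 = 0.87.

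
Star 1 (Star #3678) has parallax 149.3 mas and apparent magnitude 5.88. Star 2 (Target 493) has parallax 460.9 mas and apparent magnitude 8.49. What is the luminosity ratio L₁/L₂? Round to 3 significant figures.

d₁ = 1/p₁ = 1/0.1493″ = 6.6979 pc; d₂ = 1/p₂ = 1/0.4609″ = 2.1697 pc.
M₁ = m₁ − 5 log₁₀ d₁ + 5 = 5.88 − 4.1297 + 5 = 6.7503.
M₂ = 8.49 − 1.6820 + 5 = 11.8080.
L₁/L₂ = 10^(0.4(M₂ − M₁)) = 10^(0.4 × 5.0577) = 10^2.02308 = 105.46.

L₁/L₂ = 105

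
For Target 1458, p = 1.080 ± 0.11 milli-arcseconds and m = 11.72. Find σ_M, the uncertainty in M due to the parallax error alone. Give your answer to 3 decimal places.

σ_M = 0.221 mag

M = m − 5 log₁₀ d + 5 = m + 5 log₁₀ p + 5, so ∂M/∂p = 5/(p ln 10).
σ_M = (5/ln 10) · (σ_p/p) = 2.1715 × 0.11/1.080 = 2.1715 × 0.10185 = 0.22117.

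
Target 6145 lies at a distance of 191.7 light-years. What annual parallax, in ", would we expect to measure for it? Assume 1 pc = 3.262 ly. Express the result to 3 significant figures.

d = 191.7 ly ÷ 3.262 = 58.768 pc.
p = 1/d = 1/58.768 = 0.017016 arcsec.

0.0170 "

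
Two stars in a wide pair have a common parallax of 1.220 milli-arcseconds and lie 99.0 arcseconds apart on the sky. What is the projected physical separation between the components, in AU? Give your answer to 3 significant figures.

d = 1/p = 1/0.001220″ = 819.67 pc.
At distance d (pc), an angle of θ arcsec spans θ·d AU: s = 99.0 × 819.67 = 81147 AU.

81100 AU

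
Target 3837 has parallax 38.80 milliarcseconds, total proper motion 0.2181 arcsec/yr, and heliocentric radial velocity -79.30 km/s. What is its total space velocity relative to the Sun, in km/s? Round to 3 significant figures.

d = 1/p = 1/0.03880″ = 25.773 pc.
v_t = 4.740 μ d = 4.740 × 0.2181 × 25.773 = 26.644 km/s.
v = √(v_r² + v_t²) = √((-79.30)² + 26.644²) = √6998.39 = 83.656 km/s.

83.7 km/s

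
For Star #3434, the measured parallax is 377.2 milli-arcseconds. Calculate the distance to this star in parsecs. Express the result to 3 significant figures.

2.65 pc

p = 377.2 milli-arcseconds = 0.3772 arcsec.
d = 1/p = 1/0.3772 = 2.6511 pc.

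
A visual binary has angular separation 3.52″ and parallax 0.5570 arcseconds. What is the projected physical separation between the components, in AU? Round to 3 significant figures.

6.32 AU

d = 1/p = 1/0.5570″ = 1.7953 pc.
At distance d (pc), an angle of θ arcsec spans θ·d AU: s = 3.52 × 1.7953 = 6.3195 AU.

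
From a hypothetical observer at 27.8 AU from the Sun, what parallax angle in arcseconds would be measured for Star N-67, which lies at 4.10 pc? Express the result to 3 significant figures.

6.78 arcsec

p (arcsec) = B (AU) / d (pc).
p = 27.8 / 4.10 = 6.7805 arcsec.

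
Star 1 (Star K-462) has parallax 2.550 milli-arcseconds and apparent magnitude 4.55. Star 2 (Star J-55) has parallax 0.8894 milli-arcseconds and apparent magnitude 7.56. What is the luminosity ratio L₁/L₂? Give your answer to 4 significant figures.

d₁ = 1/p₁ = 1/0.002550″ = 392.16 pc; d₂ = 1/p₂ = 1/0.0008894″ = 1124.4 pc.
M₁ = m₁ − 5 log₁₀ d₁ + 5 = 4.55 − 12.9673 + 5 = -3.4173.
M₂ = 7.56 − 15.2546 + 5 = -2.6946.
L₁/L₂ = 10^(0.4(M₂ − M₁)) = 10^(0.4 × 0.7227) = 10^0.28908 = 1.9457.

L₁/L₂ = 1.946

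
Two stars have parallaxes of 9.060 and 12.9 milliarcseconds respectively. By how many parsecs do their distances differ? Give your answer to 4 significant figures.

32.86 pc

d_A = 1/0.009060″ = 110.38 pc; d_B = 1/0.01290″ = 77.519 pc.
|d_B − d_A| = |77.519 − 110.38| = 32.861 pc.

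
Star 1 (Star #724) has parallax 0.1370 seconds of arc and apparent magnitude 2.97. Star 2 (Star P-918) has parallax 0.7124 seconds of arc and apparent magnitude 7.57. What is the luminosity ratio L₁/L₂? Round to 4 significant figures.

L₁/L₂ = 1871

d₁ = 1/p₁ = 1/0.1370″ = 7.2993 pc; d₂ = 1/p₂ = 1/0.7124″ = 1.4037 pc.
M₁ = m₁ − 5 log₁₀ d₁ + 5 = 2.97 − 4.3164 + 5 = 3.6536.
M₂ = 7.57 − 0.7364 + 5 = 11.8336.
L₁/L₂ = 10^(0.4(M₂ − M₁)) = 10^(0.4 × 8.1800) = 10^3.27200 = 1870.7.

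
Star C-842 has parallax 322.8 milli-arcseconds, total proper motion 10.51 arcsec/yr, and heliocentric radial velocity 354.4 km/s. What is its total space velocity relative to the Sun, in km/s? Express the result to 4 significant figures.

386.5 km/s

d = 1/p = 1/0.3228″ = 3.0979 pc.
v_t = 4.740 μ d = 4.740 × 10.51 × 3.0979 = 154.33 km/s.
v = √(v_r² + v_t²) = √(354.4² + 154.33²) = √149417 = 386.54 km/s.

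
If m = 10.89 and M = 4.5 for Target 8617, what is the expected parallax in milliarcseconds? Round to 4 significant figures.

m − M = 10.89 − 4.5 = 6.39.
d = 10^((m−M)/5 + 1) = 10^2.278 = 189.67 pc.
p = 1/d = 1/189.67 = 0.0052723 arcsec = 5.2723 mas.

5.272 mas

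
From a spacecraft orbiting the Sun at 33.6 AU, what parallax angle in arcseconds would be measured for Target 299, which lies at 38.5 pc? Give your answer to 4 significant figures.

0.8727 arcsec

p (arcsec) = B (AU) / d (pc).
p = 33.6 / 38.5 = 0.87273 arcsec.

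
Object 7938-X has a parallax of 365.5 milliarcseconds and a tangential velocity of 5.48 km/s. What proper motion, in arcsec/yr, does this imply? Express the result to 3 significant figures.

d = 1/p = 1/0.3655″ = 2.736 pc.
μ = v_t / (4.74 d) = 5.48 / (4.74 × 2.736) = 5.48 / 12.969 = 0.42255 ″/yr.

0.423 arcsec/yr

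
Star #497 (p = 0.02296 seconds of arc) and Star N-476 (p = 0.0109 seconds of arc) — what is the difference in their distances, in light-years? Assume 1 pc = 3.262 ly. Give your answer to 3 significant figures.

d_A = 1/0.02296″ = 43.554 pc; d_B = 1/0.01090″ = 91.743 pc.
|d_B − d_A| = |91.743 − 43.554| = 48.189 pc = 48.189 × 3.262 ly = 157.19 ly.

157 ly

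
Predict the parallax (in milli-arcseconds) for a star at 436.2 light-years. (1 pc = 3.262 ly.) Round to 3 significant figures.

d = 436.2 ly ÷ 3.262 = 133.72 pc.
p = 1/d = 1/133.72 = 0.0074783 arcsec.
= 0.0074783 × 1000 = 7.4783 mas.

7.48 mas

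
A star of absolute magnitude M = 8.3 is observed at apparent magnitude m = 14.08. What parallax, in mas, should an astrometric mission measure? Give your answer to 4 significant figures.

m − M = 14.08 − 8.3 = 5.78.
d = 10^((m−M)/5 + 1) = 10^2.156 = 143.22 pc.
p = 1/d = 1/143.22 = 0.0069823 arcsec = 6.9823 mas.

6.982 mas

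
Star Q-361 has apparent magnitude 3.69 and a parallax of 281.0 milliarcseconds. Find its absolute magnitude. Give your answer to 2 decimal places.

M = 5.93

d = 1/p = 1/0.2810″ = 3.5587 pc.
m − M = 5 log₁₀(3.5587) − 5 = 2.7565 − 5 = -2.2435.
M = m − (m − M) = 3.69 − (-2.2435) = 5.93.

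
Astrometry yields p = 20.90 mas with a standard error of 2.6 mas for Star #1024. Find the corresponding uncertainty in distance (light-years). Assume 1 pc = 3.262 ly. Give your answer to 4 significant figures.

d = 1/p, so σ_d = σ_p / p².
σ_d = 0.00260 / (0.02090)² = 0.00260 / 0.00043681 = 5.9522 pc = 5.9522 × 3.262 ly = 19.416 ly.

19.42 ly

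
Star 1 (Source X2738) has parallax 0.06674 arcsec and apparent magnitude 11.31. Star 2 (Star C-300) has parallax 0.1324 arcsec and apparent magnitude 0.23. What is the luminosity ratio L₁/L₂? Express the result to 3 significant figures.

L₁/L₂ = 0.000146

d₁ = 1/p₁ = 1/0.06674″ = 14.984 pc; d₂ = 1/p₂ = 1/0.1324″ = 7.5529 pc.
M₁ = m₁ − 5 log₁₀ d₁ + 5 = 11.31 − 5.8781 + 5 = 10.4319.
M₂ = 0.23 − 4.3906 + 5 = 0.8394.
L₁/L₂ = 10^(0.4(M₂ − M₁)) = 10^(0.4 × (-9.5925)) = 10^(-3.83700) = 0.00014555.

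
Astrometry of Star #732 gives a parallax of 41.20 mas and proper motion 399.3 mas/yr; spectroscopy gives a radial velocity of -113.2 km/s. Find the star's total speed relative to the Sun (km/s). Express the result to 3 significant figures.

d = 1/p = 1/0.04120″ = 24.272 pc.
μ = 399.3 mas/yr = 0.3993 ″/yr.
v_t = 4.740 μ d = 4.740 × 0.3993 × 24.272 = 45.939 km/s.
v = √(v_r² + v_t²) = √((-113.2)² + 45.939²) = √14924.6 = 122.17 km/s.

122 km/s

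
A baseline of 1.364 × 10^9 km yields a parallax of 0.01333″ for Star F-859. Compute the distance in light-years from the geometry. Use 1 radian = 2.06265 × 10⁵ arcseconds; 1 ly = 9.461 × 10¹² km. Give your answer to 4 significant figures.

θ = 0.01333″ = 0.01333/206265 = 6.4626 × 10^-8 rad.
d = B/θ = (1.364 × 10^9) / (6.4626 × 10^-8) = 2.1106 × 10^16 km = (2.1106 × 10^16) / (9.461 × 10^12) ly = 2230.8 ly.

2231 ly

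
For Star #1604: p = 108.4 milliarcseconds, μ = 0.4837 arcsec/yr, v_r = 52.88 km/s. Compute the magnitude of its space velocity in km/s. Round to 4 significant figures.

d = 1/p = 1/0.1084″ = 9.2251 pc.
v_t = 4.740 μ d = 4.740 × 0.4837 × 9.2251 = 21.151 km/s.
v = √(v_r² + v_t²) = √(52.88² + 21.151²) = √3243.66 = 56.953 km/s.

56.95 km/s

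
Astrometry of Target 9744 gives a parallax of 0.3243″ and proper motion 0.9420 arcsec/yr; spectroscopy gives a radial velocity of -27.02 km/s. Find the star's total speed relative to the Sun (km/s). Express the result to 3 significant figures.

30.3 km/s

d = 1/p = 1/0.3243″ = 3.0836 pc.
v_t = 4.740 μ d = 4.740 × 0.9420 × 3.0836 = 13.769 km/s.
v = √(v_r² + v_t²) = √((-27.02)² + 13.769²) = √919.666 = 30.326 km/s.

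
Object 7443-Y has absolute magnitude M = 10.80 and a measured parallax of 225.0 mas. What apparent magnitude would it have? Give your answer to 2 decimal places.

d = 1/p = 1/0.2250″ = 4.4444 pc.
m − M = 5 log₁₀ d − 5 = 5 log₁₀(4.4444) − 5 = 3.2391 − 5 = -1.7609.
m = M + (m − M) = 10.80 + (-1.7609) = 9.04.

m = 9.04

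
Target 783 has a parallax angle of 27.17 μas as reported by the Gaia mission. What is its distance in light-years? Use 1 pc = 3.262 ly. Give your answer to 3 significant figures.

120000 light years

p = 27.17 μas = 0.00002717 arcsec.
d = 1/p = 1/0.00002717 = 36805 pc.
In light-years: 36805 × 3.262 = 1.2006 × 10^5 ly.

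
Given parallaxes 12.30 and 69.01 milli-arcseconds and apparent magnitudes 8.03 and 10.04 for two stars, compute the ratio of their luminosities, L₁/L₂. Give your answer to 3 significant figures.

d₁ = 1/p₁ = 1/0.01230″ = 81.301 pc; d₂ = 1/p₂ = 1/0.06901″ = 14.491 pc.
M₁ = m₁ − 5 log₁₀ d₁ + 5 = 8.03 − 9.5505 + 5 = 3.4795.
M₂ = 10.04 − 5.8055 + 5 = 9.2345.
L₁/L₂ = 10^(0.4(M₂ − M₁)) = 10^(0.4 × 5.7550) = 10^2.30200 = 200.45.

L₁/L₂ = 200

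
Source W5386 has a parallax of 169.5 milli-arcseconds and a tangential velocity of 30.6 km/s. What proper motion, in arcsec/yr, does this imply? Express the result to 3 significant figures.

d = 1/p = 1/0.1695″ = 5.8997 pc.
μ = v_t / (4.74 d) = 30.6 / (4.74 × 5.8997) = 30.6 / 27.965 = 1.0942 ″/yr.

1.09 arcsec/yr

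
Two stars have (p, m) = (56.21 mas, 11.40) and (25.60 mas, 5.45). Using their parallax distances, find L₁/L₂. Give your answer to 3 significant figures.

d₁ = 1/p₁ = 1/0.05621″ = 17.79 pc; d₂ = 1/p₂ = 1/0.02560″ = 39.063 pc.
M₁ = m₁ − 5 log₁₀ d₁ + 5 = 11.40 − 6.2509 + 5 = 10.1491.
M₂ = 5.45 − 7.9588 + 5 = 2.4912.
L₁/L₂ = 10^(0.4(M₂ − M₁)) = 10^(0.4 × (-7.6579)) = 10^(-3.06316) = 0.00086465.

L₁/L₂ = 0.000865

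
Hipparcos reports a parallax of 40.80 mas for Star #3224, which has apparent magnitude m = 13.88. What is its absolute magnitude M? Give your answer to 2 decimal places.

M = 11.93

d = 1/p = 1/0.04080″ = 24.51 pc.
m − M = 5 log₁₀(24.51) − 5 = 6.9467 − 5 = 1.9467.
M = m − (m − M) = 13.88 − 1.9467 = 11.93.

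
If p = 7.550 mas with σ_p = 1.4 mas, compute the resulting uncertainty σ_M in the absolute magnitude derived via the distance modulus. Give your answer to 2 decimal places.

M = m − 5 log₁₀ d + 5 = m + 5 log₁₀ p + 5, so ∂M/∂p = 5/(p ln 10).
σ_M = (5/ln 10) · (σ_p/p) = 2.1715 × 1.4/7.550 = 2.1715 × 0.18543 = 0.40266.

σ_M = 0.40 mag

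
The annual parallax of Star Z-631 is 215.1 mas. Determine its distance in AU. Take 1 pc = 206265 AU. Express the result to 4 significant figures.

p = 215.1 mas = 0.2151 arcsec.
d = 1/p = 1/0.2151 = 4.649 pc.
In AU: 4.649 × 206265 = 9.5893 × 10^5 AU.

958900 AU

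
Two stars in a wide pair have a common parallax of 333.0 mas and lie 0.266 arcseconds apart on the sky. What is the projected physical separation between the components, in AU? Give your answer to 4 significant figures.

0.7988 AU

d = 1/p = 1/0.3330″ = 3.003 pc.
At distance d (pc), an angle of θ arcsec spans θ·d AU: s = 0.266 × 3.003 = 0.7988 AU.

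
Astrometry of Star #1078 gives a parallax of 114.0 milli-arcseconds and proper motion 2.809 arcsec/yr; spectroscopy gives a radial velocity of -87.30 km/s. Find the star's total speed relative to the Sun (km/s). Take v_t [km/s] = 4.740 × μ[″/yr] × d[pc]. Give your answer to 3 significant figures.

d = 1/p = 1/0.1140″ = 8.7719 pc.
v_t = 4.740 μ d = 4.740 × 2.809 × 8.7719 = 116.79 km/s.
v = √(v_r² + v_t²) = √((-87.30)² + 116.79²) = √21261.2 = 145.81 km/s.

146 km/s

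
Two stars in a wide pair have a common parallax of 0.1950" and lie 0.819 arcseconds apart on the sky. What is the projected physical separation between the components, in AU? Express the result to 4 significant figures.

4.200 AU

d = 1/p = 1/0.1950″ = 5.1282 pc.
At distance d (pc), an angle of θ arcsec spans θ·d AU: s = 0.819 × 5.1282 = 4.2 AU.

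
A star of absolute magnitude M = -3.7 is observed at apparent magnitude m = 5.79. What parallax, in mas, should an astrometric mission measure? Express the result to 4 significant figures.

1.265 mas

m − M = 5.79 − (-3.7) = 9.49.
d = 10^((m−M)/5 + 1) = 10^2.898 = 790.68 pc.
p = 1/d = 1/790.68 = 0.0012647 arcsec = 1.2647 mas.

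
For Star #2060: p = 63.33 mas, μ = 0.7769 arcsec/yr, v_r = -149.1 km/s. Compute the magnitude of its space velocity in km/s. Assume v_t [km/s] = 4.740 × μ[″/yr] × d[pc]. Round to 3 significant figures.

d = 1/p = 1/0.06333″ = 15.79 pc.
v_t = 4.740 μ d = 4.740 × 0.7769 × 15.79 = 58.147 km/s.
v = √(v_r² + v_t²) = √((-149.1)² + 58.147²) = √25611.9 = 160.04 km/s.

160 km/s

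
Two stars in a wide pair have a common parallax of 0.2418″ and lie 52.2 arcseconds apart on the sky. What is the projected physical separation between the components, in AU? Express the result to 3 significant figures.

d = 1/p = 1/0.2418″ = 4.1356 pc.
At distance d (pc), an angle of θ arcsec spans θ·d AU: s = 52.2 × 4.1356 = 215.88 AU.

216 AU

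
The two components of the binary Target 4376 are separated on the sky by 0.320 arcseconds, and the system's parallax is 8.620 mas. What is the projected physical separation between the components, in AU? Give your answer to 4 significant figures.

d = 1/p = 1/0.008620″ = 116.01 pc.
At distance d (pc), an angle of θ arcsec spans θ·d AU: s = 0.320 × 116.01 = 37.123 AU.

37.12 AU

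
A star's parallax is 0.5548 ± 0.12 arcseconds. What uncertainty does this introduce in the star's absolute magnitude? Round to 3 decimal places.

M = m − 5 log₁₀ d + 5 = m + 5 log₁₀ p + 5, so ∂M/∂p = 5/(p ln 10).
σ_M = (5/ln 10) · (σ_p/p) = 2.1715 × 0.12/0.5548 = 2.1715 × 0.21629 = 0.46967.

σ_M = 0.470 mag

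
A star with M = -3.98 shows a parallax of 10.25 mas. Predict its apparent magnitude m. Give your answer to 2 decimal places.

m = 0.97

d = 1/p = 1/0.01025″ = 97.561 pc.
m − M = 5 log₁₀ d − 5 = 5 log₁₀(97.561) − 5 = 9.9464 − 5 = 4.9464.
m = M + (m − M) = -3.98 + 4.9464 = 0.97.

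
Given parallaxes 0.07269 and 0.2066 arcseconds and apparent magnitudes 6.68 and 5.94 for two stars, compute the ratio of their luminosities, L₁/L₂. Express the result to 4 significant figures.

d₁ = 1/p₁ = 1/0.07269″ = 13.757 pc; d₂ = 1/p₂ = 1/0.2066″ = 4.8403 pc.
M₁ = m₁ − 5 log₁₀ d₁ + 5 = 6.68 − 5.6926 + 5 = 5.9874.
M₂ = 5.94 − 3.4244 + 5 = 7.5156.
L₁/L₂ = 10^(0.4(M₂ − M₁)) = 10^(0.4 × 1.5282) = 10^0.61128 = 4.0858.

L₁/L₂ = 4.086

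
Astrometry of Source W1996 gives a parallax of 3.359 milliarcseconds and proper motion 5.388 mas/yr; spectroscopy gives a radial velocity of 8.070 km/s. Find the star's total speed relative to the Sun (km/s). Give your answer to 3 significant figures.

11.1 km/s

d = 1/p = 1/0.003359″ = 297.71 pc.
μ = 5.388 mas/yr = 0.005388 ″/yr.
v_t = 4.740 μ d = 4.740 × 0.005388 × 297.71 = 7.6033 km/s.
v = √(v_r² + v_t²) = √(8.070² + 7.6033²) = √122.935 = 11.088 km/s.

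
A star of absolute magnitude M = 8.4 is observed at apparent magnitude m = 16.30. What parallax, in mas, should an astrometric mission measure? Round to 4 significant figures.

m − M = 16.30 − 8.4 = 7.90.
d = 10^((m−M)/5 + 1) = 10^2.580 = 380.19 pc.
p = 1/d = 1/380.19 = 0.0026303 arcsec = 2.6303 mas.

2.630 mas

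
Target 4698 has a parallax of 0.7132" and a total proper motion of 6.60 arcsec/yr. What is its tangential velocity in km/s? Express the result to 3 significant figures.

d = 1/p = 1/0.7132″ = 1.4021 pc.
v_t = 4.74 × μ × d = 4.74 × 6.60 × 1.4021 = 43.863 km/s.

43.9 km/s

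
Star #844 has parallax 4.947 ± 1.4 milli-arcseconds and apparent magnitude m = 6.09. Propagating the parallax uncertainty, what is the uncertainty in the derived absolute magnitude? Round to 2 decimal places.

M = m − 5 log₁₀ d + 5 = m + 5 log₁₀ p + 5, so ∂M/∂p = 5/(p ln 10).
σ_M = (5/ln 10) · (σ_p/p) = 2.1715 × 1.4/4.947 = 2.1715 × 0.283 = 0.61453.

σ_M = 0.61 mag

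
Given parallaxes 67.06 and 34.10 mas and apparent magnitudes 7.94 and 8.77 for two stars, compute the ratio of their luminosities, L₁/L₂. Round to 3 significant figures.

L₁/L₂ = 0.555

d₁ = 1/p₁ = 1/0.06706″ = 14.912 pc; d₂ = 1/p₂ = 1/0.03410″ = 29.326 pc.
M₁ = m₁ − 5 log₁₀ d₁ + 5 = 7.94 − 5.8677 + 5 = 7.0723.
M₂ = 8.77 − 7.3363 + 5 = 6.4337.
L₁/L₂ = 10^(0.4(M₂ − M₁)) = 10^(0.4 × (-0.6386)) = 10^(-0.25544) = 0.55534.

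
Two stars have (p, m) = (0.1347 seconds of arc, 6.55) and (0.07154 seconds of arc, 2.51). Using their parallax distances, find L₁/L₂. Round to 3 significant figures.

L₁/L₂ = 0.00683

d₁ = 1/p₁ = 1/0.1347″ = 7.4239 pc; d₂ = 1/p₂ = 1/0.07154″ = 13.978 pc.
M₁ = m₁ − 5 log₁₀ d₁ + 5 = 6.55 − 4.3532 + 5 = 7.1968.
M₂ = 2.51 − 5.7272 + 5 = 1.7828.
L₁/L₂ = 10^(0.4(M₂ − M₁)) = 10^(0.4 × (-5.4140)) = 10^(-2.16560) = 0.0068297.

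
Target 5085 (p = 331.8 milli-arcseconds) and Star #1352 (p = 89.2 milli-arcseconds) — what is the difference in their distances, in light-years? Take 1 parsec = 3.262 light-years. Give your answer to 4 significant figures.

d_A = 1/0.3318″ = 3.0139 pc; d_B = 1/0.08920″ = 11.211 pc.
|d_B − d_A| = |11.211 − 3.0139| = 8.1971 pc = 8.1971 × 3.262 ly = 26.739 ly.

26.74 ly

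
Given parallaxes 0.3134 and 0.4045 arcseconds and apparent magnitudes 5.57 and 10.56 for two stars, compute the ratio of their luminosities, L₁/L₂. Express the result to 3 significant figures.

L₁/L₂ = 165

d₁ = 1/p₁ = 1/0.3134″ = 3.1908 pc; d₂ = 1/p₂ = 1/0.4045″ = 2.4722 pc.
M₁ = m₁ − 5 log₁₀ d₁ + 5 = 5.57 − 2.5195 + 5 = 8.0505.
M₂ = 10.56 − 1.9654 + 5 = 13.5946.
L₁/L₂ = 10^(0.4(M₂ − M₁)) = 10^(0.4 × 5.5441) = 10^2.21764 = 165.06.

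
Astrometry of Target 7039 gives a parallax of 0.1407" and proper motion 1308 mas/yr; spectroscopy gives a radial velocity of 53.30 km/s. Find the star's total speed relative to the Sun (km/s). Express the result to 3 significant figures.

69.2 km/s

d = 1/p = 1/0.1407″ = 7.1073 pc.
μ = 1308 mas/yr = 1.308 ″/yr.
v_t = 4.740 μ d = 4.740 × 1.308 × 7.1073 = 44.065 km/s.
v = √(v_r² + v_t²) = √(53.30² + 44.065²) = √4782.61 = 69.156 km/s.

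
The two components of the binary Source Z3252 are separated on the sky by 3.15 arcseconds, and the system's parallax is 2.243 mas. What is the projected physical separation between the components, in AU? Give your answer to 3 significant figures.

1400 AU

d = 1/p = 1/0.002243″ = 445.83 pc.
At distance d (pc), an angle of θ arcsec spans θ·d AU: s = 3.15 × 445.83 = 1404.4 AU.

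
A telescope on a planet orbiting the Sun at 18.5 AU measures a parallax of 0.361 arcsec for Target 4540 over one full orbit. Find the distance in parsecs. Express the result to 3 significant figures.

51.2 pc

With baseline B (in AU) and parallax p (in arcsec), d = B/p parsecs.
d = 18.5 / 0.361 = 51.247 pc.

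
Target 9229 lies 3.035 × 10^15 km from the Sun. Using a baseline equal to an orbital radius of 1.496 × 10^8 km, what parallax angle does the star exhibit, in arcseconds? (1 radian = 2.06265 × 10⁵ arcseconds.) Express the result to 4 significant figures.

θ ≈ B/d = (1.496 × 10^8) / (3.035 × 10^15) = 4.9292 × 10^-8 rad.
In arcseconds: 4.9292 × 10^-8 × 206265 = 0.010167″.

0.01017 arcsec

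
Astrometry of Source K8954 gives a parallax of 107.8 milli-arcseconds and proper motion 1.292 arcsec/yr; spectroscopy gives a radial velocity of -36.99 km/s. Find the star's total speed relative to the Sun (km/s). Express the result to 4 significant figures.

67.79 km/s

d = 1/p = 1/0.1078″ = 9.2764 pc.
v_t = 4.740 μ d = 4.740 × 1.292 × 9.2764 = 56.809 km/s.
v = √(v_r² + v_t²) = √((-36.99)² + 56.809²) = √4595.52 = 67.79 km/s.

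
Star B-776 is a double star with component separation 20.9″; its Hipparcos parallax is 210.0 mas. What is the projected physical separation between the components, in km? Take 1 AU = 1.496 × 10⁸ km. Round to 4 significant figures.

1.489 × 10^10 km

d = 1/p = 1/0.2100″ = 4.7619 pc.
At distance d (pc), an angle of θ arcsec spans θ·d AU: s = 20.9 × 4.7619 = 99.524 AU.
= 99.524 × 1.496 × 10⁸ km = 1.4889 × 10^10 km.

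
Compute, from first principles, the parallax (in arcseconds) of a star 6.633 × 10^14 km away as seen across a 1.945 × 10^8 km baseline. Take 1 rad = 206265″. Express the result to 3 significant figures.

θ ≈ B/d = (1.945 × 10^8) / (6.633 × 10^14) = 2.9323 × 10^-7 rad.
In arcseconds: 2.9323 × 10^-7 × 206265 = 0.060483″.

0.0605 arcsec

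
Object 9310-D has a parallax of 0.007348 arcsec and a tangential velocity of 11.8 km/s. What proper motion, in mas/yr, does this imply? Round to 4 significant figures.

18.29 mas/yr

d = 1/p = 1/0.007348″ = 136.09 pc.
μ = v_t / (4.74 d) = 11.8 / (4.74 × 136.09) = 11.8 / 645.07 = 0.018293 ″/yr = 18.293 mas/yr.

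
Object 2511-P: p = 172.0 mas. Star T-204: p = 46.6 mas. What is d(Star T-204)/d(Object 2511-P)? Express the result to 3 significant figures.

3.69

Since d = 1/p, d_B/d_A = p_A/p_B.
= 172.0 / 46.6 = 3.691.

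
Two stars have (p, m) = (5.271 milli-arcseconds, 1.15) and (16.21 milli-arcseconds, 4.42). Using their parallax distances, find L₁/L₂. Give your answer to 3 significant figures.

d₁ = 1/p₁ = 1/0.005271″ = 189.72 pc; d₂ = 1/p₂ = 1/0.01621″ = 61.69 pc.
M₁ = m₁ − 5 log₁₀ d₁ + 5 = 1.15 − 11.3906 + 5 = -5.2406.
M₂ = 4.42 − 8.9511 + 5 = 0.4689.
L₁/L₂ = 10^(0.4(M₂ − M₁)) = 10^(0.4 × 5.7095) = 10^2.28380 = 192.22.

L₁/L₂ = 192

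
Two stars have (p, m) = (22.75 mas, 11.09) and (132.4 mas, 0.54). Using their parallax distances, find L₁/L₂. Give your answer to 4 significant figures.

L₁/L₂ = 0.002041

d₁ = 1/p₁ = 1/0.02275″ = 43.956 pc; d₂ = 1/p₂ = 1/0.1324″ = 7.5529 pc.
M₁ = m₁ − 5 log₁₀ d₁ + 5 = 11.09 − 8.2151 + 5 = 7.8749.
M₂ = 0.54 − 4.3906 + 5 = 1.1494.
L₁/L₂ = 10^(0.4(M₂ − M₁)) = 10^(0.4 × (-6.7255)) = 10^(-2.69020) = 0.0020408.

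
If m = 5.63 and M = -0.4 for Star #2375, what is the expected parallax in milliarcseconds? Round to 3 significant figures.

6.22 mas

m − M = 5.63 − (-0.4) = 6.03.
d = 10^((m−M)/5 + 1) = 10^2.206 = 160.69 pc.
p = 1/d = 1/160.69 = 0.0062232 arcsec = 6.2232 mas.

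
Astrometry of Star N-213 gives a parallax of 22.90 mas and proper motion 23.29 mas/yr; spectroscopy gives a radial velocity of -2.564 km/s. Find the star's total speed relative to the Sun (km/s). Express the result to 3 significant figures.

5.46 km/s

d = 1/p = 1/0.02290″ = 43.668 pc.
μ = 23.29 mas/yr = 0.02329 ″/yr.
v_t = 4.740 μ d = 4.740 × 0.02329 × 43.668 = 4.8207 km/s.
v = √(v_r² + v_t²) = √((-2.564)² + 4.8207²) = √29.8132 = 5.4601 km/s.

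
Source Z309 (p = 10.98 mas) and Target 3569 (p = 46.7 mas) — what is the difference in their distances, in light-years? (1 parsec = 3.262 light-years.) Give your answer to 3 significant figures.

d_A = 1/0.01098″ = 91.075 pc; d_B = 1/0.04670″ = 21.413 pc.
|d_B − d_A| = |21.413 − 91.075| = 69.662 pc = 69.662 × 3.262 ly = 227.24 ly.

227 ly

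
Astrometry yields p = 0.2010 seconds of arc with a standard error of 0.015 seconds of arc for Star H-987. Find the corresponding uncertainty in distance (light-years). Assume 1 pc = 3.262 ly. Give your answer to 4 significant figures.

d = 1/p, so σ_d = σ_p / p².
σ_d = 0.0150 / (0.2010)² = 0.0150 / 0.040401 = 0.37128 pc = 0.37128 × 3.262 ly = 1.2111 ly.

1.211 ly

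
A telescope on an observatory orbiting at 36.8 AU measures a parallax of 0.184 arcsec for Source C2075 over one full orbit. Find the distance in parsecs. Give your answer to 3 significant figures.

With baseline B (in AU) and parallax p (in arcsec), d = B/p parsecs.
d = 36.8 / 0.184 = 200 pc.

200 pc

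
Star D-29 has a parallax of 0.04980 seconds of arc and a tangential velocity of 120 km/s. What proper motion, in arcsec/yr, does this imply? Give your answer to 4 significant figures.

1.261 arcsec/yr

d = 1/p = 1/0.04980″ = 20.08 pc.
μ = v_t / (4.74 d) = 120 / (4.74 × 20.08) = 120 / 95.179 = 1.2608 ″/yr.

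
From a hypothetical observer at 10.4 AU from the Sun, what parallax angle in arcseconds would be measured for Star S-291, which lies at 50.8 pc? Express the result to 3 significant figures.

0.205 arcsec

p (arcsec) = B (AU) / d (pc).
p = 10.4 / 50.8 = 0.20472 arcsec.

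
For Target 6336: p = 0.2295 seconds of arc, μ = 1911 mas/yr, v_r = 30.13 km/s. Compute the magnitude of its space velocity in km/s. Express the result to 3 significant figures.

49.7 km/s

d = 1/p = 1/0.2295″ = 4.3573 pc.
μ = 1911 mas/yr = 1.911 ″/yr.
v_t = 4.740 μ d = 4.740 × 1.911 × 4.3573 = 39.469 km/s.
v = √(v_r² + v_t²) = √(30.13² + 39.469²) = √2465.62 = 49.655 km/s.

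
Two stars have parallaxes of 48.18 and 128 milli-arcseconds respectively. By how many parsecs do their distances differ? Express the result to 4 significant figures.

12.94 pc

d_A = 1/0.04818″ = 20.756 pc; d_B = 1/0.1280″ = 7.8125 pc.
|d_B − d_A| = |7.8125 − 20.756| = 12.944 pc.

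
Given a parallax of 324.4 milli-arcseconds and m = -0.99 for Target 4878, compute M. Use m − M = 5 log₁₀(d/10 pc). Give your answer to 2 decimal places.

d = 1/p = 1/0.3244″ = 3.0826 pc.
m − M = 5 log₁₀(3.0826) − 5 = 2.4446 − 5 = -2.5554.
M = m − (m − M) = -0.99 − (-2.5554) = 1.57.

M = 1.57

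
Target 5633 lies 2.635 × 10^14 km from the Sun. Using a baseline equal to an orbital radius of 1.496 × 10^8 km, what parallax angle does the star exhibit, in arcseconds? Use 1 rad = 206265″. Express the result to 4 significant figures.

0.1171 arcsec

θ ≈ B/d = (1.496 × 10^8) / (2.635 × 10^14) = 5.6774 × 10^-7 rad.
In arcseconds: 5.6774 × 10^-7 × 206265 = 0.1171″.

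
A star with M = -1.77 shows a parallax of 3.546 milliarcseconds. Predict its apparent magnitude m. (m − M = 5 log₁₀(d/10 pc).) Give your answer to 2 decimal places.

m = 5.48

d = 1/p = 1/0.003546″ = 282.01 pc.
m − M = 5 log₁₀ d − 5 = 5 log₁₀(282.01) − 5 = 12.2513 − 5 = 7.2513.
m = M + (m − M) = -1.77 + 7.2513 = 5.48.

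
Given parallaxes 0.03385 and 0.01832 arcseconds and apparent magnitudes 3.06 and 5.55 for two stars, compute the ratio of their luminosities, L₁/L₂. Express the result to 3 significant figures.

d₁ = 1/p₁ = 1/0.03385″ = 29.542 pc; d₂ = 1/p₂ = 1/0.01832″ = 54.585 pc.
M₁ = m₁ − 5 log₁₀ d₁ + 5 = 3.06 − 7.3522 + 5 = 0.7078.
M₂ = 5.55 − 8.6854 + 5 = 1.8646.
L₁/L₂ = 10^(0.4(M₂ − M₁)) = 10^(0.4 × 1.1568) = 10^0.46272 = 2.9022.

L₁/L₂ = 2.90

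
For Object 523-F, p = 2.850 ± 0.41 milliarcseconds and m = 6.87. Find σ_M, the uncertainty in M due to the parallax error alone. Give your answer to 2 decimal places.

M = m − 5 log₁₀ d + 5 = m + 5 log₁₀ p + 5, so ∂M/∂p = 5/(p ln 10).
σ_M = (5/ln 10) · (σ_p/p) = 2.1715 × 0.41/2.850 = 2.1715 × 0.14386 = 0.31239.

σ_M = 0.31 mag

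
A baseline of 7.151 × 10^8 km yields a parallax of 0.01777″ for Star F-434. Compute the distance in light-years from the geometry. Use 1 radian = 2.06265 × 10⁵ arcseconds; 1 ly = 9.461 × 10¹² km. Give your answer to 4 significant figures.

θ = 0.01777″ = 0.01777/206265 = 8.6151 × 10^-8 rad.
d = B/θ = (7.151 × 10^8) / (8.6151 × 10^-8) = 8.3005 × 10^15 km = (8.3005 × 10^15) / (9.461 × 10^12) ly = 877.34 ly.

877.3 ly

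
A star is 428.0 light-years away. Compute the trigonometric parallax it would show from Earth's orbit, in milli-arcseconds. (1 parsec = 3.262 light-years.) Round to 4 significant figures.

d = 428.0 ly ÷ 3.262 = 131.21 pc.
p = 1/d = 1/131.21 = 0.0076214 arcsec.
= 0.0076214 × 1000 = 7.6214 mas.

7.621 mas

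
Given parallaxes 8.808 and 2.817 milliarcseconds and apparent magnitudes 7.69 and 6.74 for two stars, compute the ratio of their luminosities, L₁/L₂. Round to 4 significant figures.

d₁ = 1/p₁ = 1/0.008808″ = 113.53 pc; d₂ = 1/p₂ = 1/0.002817″ = 354.99 pc.
M₁ = m₁ − 5 log₁₀ d₁ + 5 = 7.69 − 10.2756 + 5 = 2.4144.
M₂ = 6.74 − 12.7511 + 5 = -1.0111.
L₁/L₂ = 10^(0.4(M₂ − M₁)) = 10^(0.4 × (-3.4255)) = 10^(-1.37020) = 0.042638.

L₁/L₂ = 0.04264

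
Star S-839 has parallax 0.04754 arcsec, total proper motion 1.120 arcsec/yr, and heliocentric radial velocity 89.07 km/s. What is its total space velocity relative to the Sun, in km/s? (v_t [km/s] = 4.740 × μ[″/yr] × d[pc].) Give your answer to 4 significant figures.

142.8 km/s

d = 1/p = 1/0.04754″ = 21.035 pc.
v_t = 4.740 μ d = 4.740 × 1.120 × 21.035 = 111.67 km/s.
v = √(v_r² + v_t²) = √(89.07² + 111.67²) = √20403.7 = 142.84 km/s.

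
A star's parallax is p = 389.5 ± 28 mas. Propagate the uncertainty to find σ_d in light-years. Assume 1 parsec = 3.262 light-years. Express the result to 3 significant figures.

d = 1/p, so σ_d = σ_p / p².
σ_d = 0.0280 / (0.3895)² = 0.0280 / 0.15171 = 0.18456 pc = 0.18456 × 3.262 ly = 0.60203 ly.

0.602 ly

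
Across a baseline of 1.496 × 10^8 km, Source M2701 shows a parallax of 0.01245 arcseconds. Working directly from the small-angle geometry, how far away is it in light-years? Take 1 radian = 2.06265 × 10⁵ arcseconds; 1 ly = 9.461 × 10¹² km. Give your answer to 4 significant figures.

θ = 0.01245″ = 0.01245/206265 = 6.0359 × 10^-8 rad.
d = B/θ = (1.496 × 10^8) / (6.0359 × 10^-8) = 2.4785 × 10^15 km = (2.4785 × 10^15) / (9.461 × 10^12) ly = 261.97 ly.

262.0 ly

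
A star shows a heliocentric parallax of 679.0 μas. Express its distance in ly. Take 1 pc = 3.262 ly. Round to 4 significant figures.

4804 ly

p = 679.0 μas = 0.0006790 arcsec.
d = 1/p = 1/0.0006790 = 1472.8 pc.
In light-years: 1472.8 × 3.262 = 4804.3 ly.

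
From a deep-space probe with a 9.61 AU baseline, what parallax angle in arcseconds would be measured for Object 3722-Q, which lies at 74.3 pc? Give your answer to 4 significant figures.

0.1293 arcsec

p (arcsec) = B (AU) / d (pc).
p = 9.61 / 74.3 = 0.12934 arcsec.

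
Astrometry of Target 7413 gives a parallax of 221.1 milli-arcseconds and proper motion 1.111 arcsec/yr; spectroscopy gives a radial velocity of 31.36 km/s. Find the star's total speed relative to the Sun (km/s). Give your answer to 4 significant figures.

39.38 km/s

d = 1/p = 1/0.2211″ = 4.5228 pc.
v_t = 4.740 μ d = 4.740 × 1.111 × 4.5228 = 23.818 km/s.
v = √(v_r² + v_t²) = √(31.36² + 23.818²) = √1550.75 = 39.38 km/s.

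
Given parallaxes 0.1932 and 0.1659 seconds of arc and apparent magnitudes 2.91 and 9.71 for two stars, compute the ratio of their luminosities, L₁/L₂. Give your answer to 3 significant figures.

L₁/L₂ = 387

d₁ = 1/p₁ = 1/0.1932″ = 5.176 pc; d₂ = 1/p₂ = 1/0.1659″ = 6.0277 pc.
M₁ = m₁ − 5 log₁₀ d₁ + 5 = 2.91 − 3.5700 + 5 = 4.3400.
M₂ = 9.71 − 3.9008 + 5 = 10.8092.
L₁/L₂ = 10^(0.4(M₂ − M₁)) = 10^(0.4 × 6.4692) = 10^2.58768 = 386.97.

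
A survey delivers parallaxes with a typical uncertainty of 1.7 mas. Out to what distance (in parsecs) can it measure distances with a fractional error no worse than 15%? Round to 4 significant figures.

σ_d/d = σ_p/p, so the condition is σ_p/p ≤ 0.15, i.e. p ≥ σ_p/0.15.
p_min = 1.7/0.15 = 11.333 mas = 0.011333 arcsec.
d_max = 1/p_min = 1/0.011333 = 88.238 pc.

88.24 pc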